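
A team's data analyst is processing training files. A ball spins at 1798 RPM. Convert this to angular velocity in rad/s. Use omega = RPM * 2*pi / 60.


omega = 1798 * 2 * pi / 60
= 1798 * 6.28318531 / 60
= 11297.167 / 60
= 188.286 rad/s

188.286 rad/s


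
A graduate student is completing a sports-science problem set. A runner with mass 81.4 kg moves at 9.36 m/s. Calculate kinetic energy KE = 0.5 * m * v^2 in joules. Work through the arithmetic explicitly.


v^2 = 9.36^2 = 87.6096
KE = 0.5 * 81.4 * 87.6096
= 3565.71 J

3565.71 J


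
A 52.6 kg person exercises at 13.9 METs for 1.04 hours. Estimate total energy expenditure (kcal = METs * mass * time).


Energy = METs * mass(kg) * time(h)
= 13.9 * 52.6 * 1.04
= 760.39 kcal

760.39 kcal


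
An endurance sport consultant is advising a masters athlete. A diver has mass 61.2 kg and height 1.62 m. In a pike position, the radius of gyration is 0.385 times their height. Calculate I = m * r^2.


r = 0.385 * 1.62 = 0.6237 m
I = m * r^2 = 61.2 * 0.389002 = 23.807 kg*m^2

23.807 kg*m^2


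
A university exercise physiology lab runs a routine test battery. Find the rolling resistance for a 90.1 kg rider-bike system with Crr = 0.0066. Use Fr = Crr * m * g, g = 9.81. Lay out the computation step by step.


m * g = 90.1 * 9.81 = 883.881 N
Fr = 0.0066 * 883.881 = 5.834 N

5.834 N


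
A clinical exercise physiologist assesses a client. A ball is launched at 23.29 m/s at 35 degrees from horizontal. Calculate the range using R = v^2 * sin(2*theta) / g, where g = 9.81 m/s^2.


sin(2 * 35) = sin(70) = 0.939693
v^2 = 23.29^2 = 542.4241
R = 542.4241 * 0.939693 / 9.81
= 51.958 m

51.958 m


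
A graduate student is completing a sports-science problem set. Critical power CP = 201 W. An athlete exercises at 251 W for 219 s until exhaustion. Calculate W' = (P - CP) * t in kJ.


P - CP = 251 - 201 = 50 W
W' = 50 * 219 = 10950 J
= 10950 / 1000 = 10.95 kJ

10.95 kJ


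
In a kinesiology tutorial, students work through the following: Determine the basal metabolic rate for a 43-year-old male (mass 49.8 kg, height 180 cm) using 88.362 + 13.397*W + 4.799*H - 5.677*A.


BMR = 88.362 + 13.397*49.8 + 4.799*180 - 5.677*43
= 1375.24 kcal/day

1375.24 kcal/day


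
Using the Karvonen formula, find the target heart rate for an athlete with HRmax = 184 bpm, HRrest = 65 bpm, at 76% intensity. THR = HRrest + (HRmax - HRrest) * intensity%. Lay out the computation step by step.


HRR = 184 - 65 = 119
THR = 65 + 119 * 0.76
= 65 + 90.44
= 155.44 bpm

155.44 bpm


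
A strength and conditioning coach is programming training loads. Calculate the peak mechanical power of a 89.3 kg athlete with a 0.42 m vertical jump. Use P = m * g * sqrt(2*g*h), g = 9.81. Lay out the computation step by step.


First, sqrt(2gh) = sqrt(2 * 9.81 * 0.42)
= sqrt(8.2404) = 2.87061 m/s
Power = 89.3 * 9.81 * 2.87061 = 2514.75 W

2514.75 W


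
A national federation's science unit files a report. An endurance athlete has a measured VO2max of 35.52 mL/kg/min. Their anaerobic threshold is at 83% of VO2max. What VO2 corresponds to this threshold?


Anaerobic threshold VO2 = VO2max * 83%
= 35.52 * 0.83
= 29.48 mL/kg/min

29.48 mL/kg/min


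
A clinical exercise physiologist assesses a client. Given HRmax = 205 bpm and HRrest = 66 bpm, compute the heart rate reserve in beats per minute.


Heart rate reserve = maximum HR minus resting HR
HRR = 205 - 66 = 139 bpm

139 bpm


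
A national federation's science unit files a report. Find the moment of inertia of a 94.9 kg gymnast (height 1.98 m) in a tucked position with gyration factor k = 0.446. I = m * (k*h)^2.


Radius of gyration = 0.446 * 1.98 = 0.88308 m
I = 94.9 * 0.88308^2
= 94.9 * 0.77983
= 74.006 kg*m^2

74.006 kg*m^2


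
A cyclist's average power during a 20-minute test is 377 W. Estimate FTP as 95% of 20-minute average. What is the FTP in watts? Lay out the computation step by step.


FTP = 20-min power * 0.95
= 377 * 0.95
= 358.15 W

358.15 W


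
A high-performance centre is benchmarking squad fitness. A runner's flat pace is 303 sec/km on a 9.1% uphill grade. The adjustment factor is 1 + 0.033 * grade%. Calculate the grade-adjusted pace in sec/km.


Factor = 1 + 0.033 * 9.1 = 1.3003
Adjusted pace = 303 * 1.3003
= 393.99 sec/km

393.99 s/km


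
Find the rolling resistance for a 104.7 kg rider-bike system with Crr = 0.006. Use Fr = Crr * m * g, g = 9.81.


m * g = 104.7 * 9.81 = 1027.107 N
Fr = 0.006 * 1027.107 = 6.163 N

6.163 N


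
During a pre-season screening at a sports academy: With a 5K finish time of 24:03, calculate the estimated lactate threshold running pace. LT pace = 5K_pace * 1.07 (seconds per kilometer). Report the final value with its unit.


Race duration = 1443 s for 5 km
Average pace = 1443 / 5 = 288.6 s/km
LT pace = 288.6 * 1.07
= 308.8 s/km

308.8 s/km


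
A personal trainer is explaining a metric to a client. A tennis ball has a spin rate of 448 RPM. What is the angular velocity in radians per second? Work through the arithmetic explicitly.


Convert RPM to rad/s: multiply by 2*pi and divide by 60
omega = 448 * 2 * pi / 60
= 46.914 rad/s

46.914 rad/s


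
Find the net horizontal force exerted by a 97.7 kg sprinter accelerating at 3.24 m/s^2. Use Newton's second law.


Newton's second law: F = m * a
F = 97.7 * 3.24 = 316.55 N

316.55 N


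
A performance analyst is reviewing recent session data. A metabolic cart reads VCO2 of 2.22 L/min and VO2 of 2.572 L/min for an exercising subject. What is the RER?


RER = VCO2 / VO2 = 2.22 / 2.572 = 0.8631

0.8631


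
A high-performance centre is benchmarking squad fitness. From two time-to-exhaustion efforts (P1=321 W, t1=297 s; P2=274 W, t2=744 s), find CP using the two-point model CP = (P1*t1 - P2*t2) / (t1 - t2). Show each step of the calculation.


Work in trial 1 = 95337 J
Work in trial 2 = 203856 J
Delta work = -108519 J
Delta time = -447 s
CP = -108519 / -447 = 242.77 W

242.77 W


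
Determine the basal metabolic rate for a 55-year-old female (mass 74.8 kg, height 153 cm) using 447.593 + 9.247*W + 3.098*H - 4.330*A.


BMR = 447.593 + 9.247*74.8 + 3.098*153 - 4.330*55
= 1375.11 kcal/day

1375.11 kcal/day


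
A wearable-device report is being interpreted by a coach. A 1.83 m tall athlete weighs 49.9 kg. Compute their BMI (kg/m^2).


height^2 = 3.3489 m^2
BMI = 49.9 / 3.3489 = 14.9 kg/m^2

14.9 kg/m^2


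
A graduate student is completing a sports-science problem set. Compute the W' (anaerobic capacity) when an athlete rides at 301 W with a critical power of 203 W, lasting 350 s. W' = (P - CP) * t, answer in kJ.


Above-CP power = 98 W
Duration = 350 s
W' = 98 * 350 = 34300 J
Convert: 34300 / 1000 = 34.3 kJ

34.3 kJ


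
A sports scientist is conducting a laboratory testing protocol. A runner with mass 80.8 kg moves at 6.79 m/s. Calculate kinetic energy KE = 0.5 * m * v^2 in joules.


v^2 = 6.79^2 = 46.1041
KE = 0.5 * 80.8 * 46.1041
= 1862.61 J

1862.61 J


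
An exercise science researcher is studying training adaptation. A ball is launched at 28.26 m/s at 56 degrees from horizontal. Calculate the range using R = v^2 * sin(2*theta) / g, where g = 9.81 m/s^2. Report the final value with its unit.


sin(2 * 56) = sin(112) = 0.927184
v^2 = 28.26^2 = 798.6276
R = 798.6276 * 0.927184 / 9.81
= 75.482 m

75.482 m


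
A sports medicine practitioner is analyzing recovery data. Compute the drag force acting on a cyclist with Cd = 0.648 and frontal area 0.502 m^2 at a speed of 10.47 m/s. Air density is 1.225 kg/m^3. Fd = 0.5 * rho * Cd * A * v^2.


Step 1: v^2 = 109.6209
Step 2: Fd = 0.5 * 1.225 * 0.648 * 0.502 * 109.6209
= 21.841 N

21.841 N


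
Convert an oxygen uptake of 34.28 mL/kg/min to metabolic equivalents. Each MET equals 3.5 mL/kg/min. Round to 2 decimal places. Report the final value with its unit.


One MET = 3.5 mL/kg/min
Number of METs = 34.28 / 3.5
= 9.79 METs

9.79 METs


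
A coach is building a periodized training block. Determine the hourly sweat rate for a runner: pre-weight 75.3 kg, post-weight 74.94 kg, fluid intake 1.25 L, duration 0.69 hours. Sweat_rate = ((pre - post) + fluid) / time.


Mass lost = 75.3 - 74.94 = 0.36 kg
Add fluid consumed: 0.36 + 1.25 = 1.61 L total sweat
Sweat rate = 1.61 / 0.69 = 2.333 L/h

2.333 L/h


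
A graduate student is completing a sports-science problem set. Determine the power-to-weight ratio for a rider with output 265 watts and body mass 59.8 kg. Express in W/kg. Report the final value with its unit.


P/W = 265 / 59.8 = 4.431 W/kg

4.431 W/kg


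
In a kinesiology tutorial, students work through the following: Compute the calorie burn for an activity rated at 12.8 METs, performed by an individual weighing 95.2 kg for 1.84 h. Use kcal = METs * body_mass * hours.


Product of METs and mass = 12.8 * 95.2 = 1218.56
Total kcal = 1218.56 * 1.84 = 2242.15 kcal

2242.15 kcal


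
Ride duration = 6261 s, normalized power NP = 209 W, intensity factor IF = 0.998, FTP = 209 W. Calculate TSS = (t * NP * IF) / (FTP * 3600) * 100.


Numerator = 6261 * 209 * 0.998 = 1305931.902
Denominator = 209 * 3600 = 752400
TSS = 1305931.902 / 752400 * 100
= 173.57

173.57 TSS


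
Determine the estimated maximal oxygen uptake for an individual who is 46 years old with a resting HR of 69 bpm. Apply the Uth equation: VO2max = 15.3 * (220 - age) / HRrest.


HRmax = 220 - 46 = 174
VO2max = 15.3 * (174 / 69)
= 15.3 * 2.5217
= 38.58 mL/kg/min

38.58 mL/kg/min


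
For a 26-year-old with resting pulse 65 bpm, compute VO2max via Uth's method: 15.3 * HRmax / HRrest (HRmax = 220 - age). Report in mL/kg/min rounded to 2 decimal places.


Step 1: HRmax = 220 - 26 = 194 bpm
Step 2: Ratio = 194 / 65 = 2.9846
Step 3: VO2max = 15.3 * 2.9846 = 45.66 mL/kg/min

45.66 mL/kg/min


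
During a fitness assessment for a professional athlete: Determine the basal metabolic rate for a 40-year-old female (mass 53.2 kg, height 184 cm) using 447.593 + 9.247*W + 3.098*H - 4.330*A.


BMR = 447.593 + 9.247*53.2 + 3.098*184 - 4.330*40
= 1336.37 kcal/day

1336.37 kcal/day


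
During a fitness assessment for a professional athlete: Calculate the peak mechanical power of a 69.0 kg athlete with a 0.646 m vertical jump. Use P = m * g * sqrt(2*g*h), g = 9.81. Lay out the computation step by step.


First, sqrt(2gh) = sqrt(2 * 9.81 * 0.646)
= sqrt(12.67452) = 3.560129 m/s
Power = 69.0 * 9.81 * 3.560129 = 2409.82 W

2409.82 W


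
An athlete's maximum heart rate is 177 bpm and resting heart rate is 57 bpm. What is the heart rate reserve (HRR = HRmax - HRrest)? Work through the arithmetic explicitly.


HRR = HRmax - HRrest
= 177 - 57
= 120 bpm

120 bpm


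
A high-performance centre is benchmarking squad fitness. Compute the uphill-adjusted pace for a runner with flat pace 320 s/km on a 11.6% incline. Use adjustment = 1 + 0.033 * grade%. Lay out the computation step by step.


Adjustment factor = 1 + 0.033 * 11.6 = 1.3828
Grade-adjusted pace = 320 * 1.3828 = 442.5 s/km

442.5 s/km


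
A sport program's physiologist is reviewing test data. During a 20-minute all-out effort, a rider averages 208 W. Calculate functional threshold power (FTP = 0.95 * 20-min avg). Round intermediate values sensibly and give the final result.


FTP = 0.95 * 208
= 197.6 W

197.6 W


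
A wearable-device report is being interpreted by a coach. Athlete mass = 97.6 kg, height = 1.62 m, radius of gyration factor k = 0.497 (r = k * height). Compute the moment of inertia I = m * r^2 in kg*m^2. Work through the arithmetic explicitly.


r = k * height = 0.497 * 1.62 = 0.80514 m
r^2 = 0.80514^2 = 0.64825
I = 97.6 * 0.64825 = 63.269 kg*m^2

63.269 kg*m^2


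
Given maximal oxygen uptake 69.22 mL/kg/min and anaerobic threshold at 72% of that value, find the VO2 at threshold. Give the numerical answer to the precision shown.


Percentage as decimal = 0.72
VO2 at AT = 69.22 * 0.72 = 49.84 mL/kg/min

49.84 mL/kg/min


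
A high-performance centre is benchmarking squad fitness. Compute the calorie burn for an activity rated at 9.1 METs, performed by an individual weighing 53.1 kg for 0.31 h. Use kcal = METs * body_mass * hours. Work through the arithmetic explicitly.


Product of METs and mass = 9.1 * 53.1 = 483.21
Total kcal = 483.21 * 0.31 = 149.8 kcal

149.8 kcal


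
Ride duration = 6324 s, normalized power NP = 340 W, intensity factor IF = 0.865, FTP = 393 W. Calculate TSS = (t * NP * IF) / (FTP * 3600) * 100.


Numerator = 6324 * 340 * 0.865 = 1859888.4
Denominator = 393 * 3600 = 1414800
TSS = 1859888.4 / 1414800 * 100
= 131.46

131.46 TSS


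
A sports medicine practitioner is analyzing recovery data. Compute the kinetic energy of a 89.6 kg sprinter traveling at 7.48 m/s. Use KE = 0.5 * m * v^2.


Velocity squared = 55.9504
KE = 0.5 * 89.6 * 55.9504 = 2506.58 J

2506.58 J


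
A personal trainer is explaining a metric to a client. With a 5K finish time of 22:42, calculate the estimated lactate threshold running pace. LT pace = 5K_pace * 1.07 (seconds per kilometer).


Race duration = 1362 s for 5 km
Average pace = 1362 / 5 = 272.4 s/km
LT pace = 272.4 * 1.07
= 291.47 s/km

291.47 s/km


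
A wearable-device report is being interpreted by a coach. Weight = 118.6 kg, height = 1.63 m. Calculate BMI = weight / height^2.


height^2 = 1.63^2 = 2.6569
BMI = 118.6 / 2.6569 = 44.64 kg/m^2

44.64 kg/m^2


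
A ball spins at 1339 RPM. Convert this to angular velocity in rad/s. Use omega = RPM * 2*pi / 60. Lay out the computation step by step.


omega = 1339 * 2 * pi / 60
= 1339 * 6.28318531 / 60
= 8413.185 / 60
= 140.22 rad/s

140.22 rad/s


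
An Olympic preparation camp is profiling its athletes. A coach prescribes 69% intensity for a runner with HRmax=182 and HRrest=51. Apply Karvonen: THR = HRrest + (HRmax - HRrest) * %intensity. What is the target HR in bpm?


Heart rate reserve = 182 - 51 = 131
Intensity fraction = 69 / 100 = 0.69
THR = 51 + 131 * 0.69 = 141.39 bpm

141.39 bpm


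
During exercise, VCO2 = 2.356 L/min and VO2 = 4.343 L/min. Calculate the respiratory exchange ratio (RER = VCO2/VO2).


RER = VCO2 / VO2
= 2.356 / 4.343
= 0.5425

0.5425


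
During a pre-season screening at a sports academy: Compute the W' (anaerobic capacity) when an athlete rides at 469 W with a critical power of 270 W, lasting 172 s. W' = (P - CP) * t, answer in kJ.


Above-CP power = 199 W
Duration = 172 s
W' = 199 * 172 = 34228 J
Convert: 34228 / 1000 = 34.228 kJ

34.228 kJ


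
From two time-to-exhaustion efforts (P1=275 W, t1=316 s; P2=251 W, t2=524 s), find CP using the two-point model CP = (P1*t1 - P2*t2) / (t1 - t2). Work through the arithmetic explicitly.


Work in trial 1 = 86900 J
Work in trial 2 = 131524 J
Delta work = -44624 J
Delta time = -208 s
CP = -44624 / -208 = 214.54 W

214.54 W


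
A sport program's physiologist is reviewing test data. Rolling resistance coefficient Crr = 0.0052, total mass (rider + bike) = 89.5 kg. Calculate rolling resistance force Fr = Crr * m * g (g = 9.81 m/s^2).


Fr = Crr * m * g
= 0.0052 * 89.5 * 9.81
= 4.566 N

4.566 N


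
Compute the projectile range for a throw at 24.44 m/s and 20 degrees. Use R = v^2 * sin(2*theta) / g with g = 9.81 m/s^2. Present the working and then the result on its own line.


Two times the angle = 40 degrees
sin(40) = 0.642788
R = 597.3136 * 0.642788 / 9.81 = 39.138 m

39.138 m


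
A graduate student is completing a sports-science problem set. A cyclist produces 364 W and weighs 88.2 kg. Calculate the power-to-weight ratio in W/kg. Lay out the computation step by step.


P/W = power / mass
= 364 / 88.2
= 4.127 W/kg

4.127 W/kg


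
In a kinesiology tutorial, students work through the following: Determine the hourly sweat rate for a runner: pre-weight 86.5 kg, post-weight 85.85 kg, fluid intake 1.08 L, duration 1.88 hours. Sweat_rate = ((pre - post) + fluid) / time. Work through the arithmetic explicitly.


Mass lost = 86.5 - 85.85 = 0.65 kg
Add fluid consumed: 0.65 + 1.08 = 1.73 L total sweat
Sweat rate = 1.73 / 1.88 = 0.92 L/h

0.92 L/h


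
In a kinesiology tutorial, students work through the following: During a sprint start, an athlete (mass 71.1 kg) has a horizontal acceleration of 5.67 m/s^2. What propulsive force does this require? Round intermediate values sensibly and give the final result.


Propulsive force = mass * acceleration
= 71.1 kg * 5.67 m/s^2
= 403.14 N

403.14 N


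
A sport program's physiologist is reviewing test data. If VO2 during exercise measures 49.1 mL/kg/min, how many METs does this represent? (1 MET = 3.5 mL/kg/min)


METs = VO2 / 3.5 = 49.1 / 3.5 = 14.03

14.03 METs


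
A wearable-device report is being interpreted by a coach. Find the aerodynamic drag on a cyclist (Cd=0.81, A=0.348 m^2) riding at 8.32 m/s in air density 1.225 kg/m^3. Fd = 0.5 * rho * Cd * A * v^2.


Fd = 0.5 * 1.225 * 0.81 * 0.348 * 8.32^2
= 0.5 * 1.225 * 0.81 * 0.348 * 69.2224
= 11.951 N

11.951 N


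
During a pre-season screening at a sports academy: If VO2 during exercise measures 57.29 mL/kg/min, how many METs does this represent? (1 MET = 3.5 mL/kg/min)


METs = VO2 / 3.5 = 57.29 / 3.5 = 16.37

16.37 METs


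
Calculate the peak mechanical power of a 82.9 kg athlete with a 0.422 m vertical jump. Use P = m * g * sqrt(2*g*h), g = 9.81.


First, sqrt(2gh) = sqrt(2 * 9.81 * 0.422)
= sqrt(8.27964) = 2.877436 m/s
Power = 82.9 * 9.81 * 2.877436 = 2340.07 W

2340.07 W


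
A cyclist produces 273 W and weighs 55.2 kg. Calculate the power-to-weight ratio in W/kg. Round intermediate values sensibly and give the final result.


P/W = power / mass
= 273 / 55.2
= 4.946 W/kg

4.946 W/kg


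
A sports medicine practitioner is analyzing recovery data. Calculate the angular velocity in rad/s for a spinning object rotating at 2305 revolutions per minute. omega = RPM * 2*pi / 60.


omega = RPM * 2*pi / 60
= 2305 * 6.28318531 / 60
= 241.379 rad/s

241.379 rad/s


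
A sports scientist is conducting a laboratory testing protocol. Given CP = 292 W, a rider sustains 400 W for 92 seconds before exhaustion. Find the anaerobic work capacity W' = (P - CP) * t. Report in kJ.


Excess power = 400 - 292 = 108 W
Work above CP = 108 * 92 = 9936 J
W' = 9.936 kJ

9.936 kJ


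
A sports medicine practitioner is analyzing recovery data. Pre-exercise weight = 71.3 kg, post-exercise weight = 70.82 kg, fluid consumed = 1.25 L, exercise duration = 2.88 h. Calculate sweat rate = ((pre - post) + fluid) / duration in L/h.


Weight loss = 71.3 - 70.82 = 0.48 kg (approx L)
Total sweat = 0.48 + 1.25 = 1.73 L
Sweat rate = 1.73 / 2.88 = 0.601 L/h

0.601 L/h


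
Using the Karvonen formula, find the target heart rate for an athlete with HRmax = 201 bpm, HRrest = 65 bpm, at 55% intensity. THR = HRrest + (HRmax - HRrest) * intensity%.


HRR = 201 - 65 = 136
THR = 65 + 136 * 0.55
= 65 + 74.8
= 139.8 bpm

139.8 bpm


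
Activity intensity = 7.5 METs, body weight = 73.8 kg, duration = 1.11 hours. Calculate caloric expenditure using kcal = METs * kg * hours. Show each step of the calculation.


kcal = 7.5 * 73.8 * 1.11
= 553.5 * 1.11
= 614.39 kcal

614.39 kcal


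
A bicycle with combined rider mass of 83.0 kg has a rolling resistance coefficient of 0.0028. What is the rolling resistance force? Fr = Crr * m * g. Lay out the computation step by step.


Fr = 0.0028 * 83.0 * 9.81
= 0.2324 * 9.81
= 2.28 N

2.28 N


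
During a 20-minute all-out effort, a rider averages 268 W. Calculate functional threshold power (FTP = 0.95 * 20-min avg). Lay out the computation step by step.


FTP = 0.95 * 268
= 254.6 W

254.6 W


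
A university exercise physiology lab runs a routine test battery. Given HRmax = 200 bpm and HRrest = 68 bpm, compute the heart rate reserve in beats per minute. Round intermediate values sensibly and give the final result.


Heart rate reserve = maximum HR minus resting HR
HRR = 200 - 68 = 132 bpm

132 bpm


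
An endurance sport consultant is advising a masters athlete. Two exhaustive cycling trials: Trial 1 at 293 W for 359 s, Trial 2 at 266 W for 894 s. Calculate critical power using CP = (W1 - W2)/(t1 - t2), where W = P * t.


W1 = 293 * 359 = 105187 J
W2 = 266 * 894 = 237804 J
CP = (105187 - 237804) / (359 - 894)
= -132617 / -535
= 247.88 W

247.88 W


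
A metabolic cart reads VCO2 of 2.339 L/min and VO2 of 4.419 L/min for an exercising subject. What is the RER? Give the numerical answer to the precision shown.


RER = VCO2 / VO2 = 2.339 / 4.419 = 0.5293

0.5293


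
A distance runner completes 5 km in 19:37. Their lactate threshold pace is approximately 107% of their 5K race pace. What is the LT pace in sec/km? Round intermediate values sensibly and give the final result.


Convert to seconds: 19 min 37 s = 1177 s
Pace per km = 1177 / 5 = 235.4 s/km
LT pace = 235.4 * 1.07 = 251.88 s/km

251.88 s/km


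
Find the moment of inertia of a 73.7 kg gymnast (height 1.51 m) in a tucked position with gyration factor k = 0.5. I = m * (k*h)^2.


Radius of gyration = 0.5 * 1.51 = 0.755 m
I = 73.7 * 0.755^2
= 73.7 * 0.570025
= 42.011 kg*m^2

42.011 kg*m^2


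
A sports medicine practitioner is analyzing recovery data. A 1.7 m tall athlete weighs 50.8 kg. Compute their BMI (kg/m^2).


height^2 = 2.89 m^2
BMI = 50.8 / 2.89 = 17.58 kg/m^2

17.58 kg/m^2


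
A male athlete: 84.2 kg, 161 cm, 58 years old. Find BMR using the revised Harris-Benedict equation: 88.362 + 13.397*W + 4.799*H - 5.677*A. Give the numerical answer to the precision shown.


Intercept = 88.362
Weight contribution = 13.397 * 84.2 = 1128.0274
Height contribution = 4.799 * 161 = 772.639
Age contribution = 5.677 * 58 = 329.266
BMR = 88.362 + 1128.0274 + 772.639 - 329.266
= 1659.76 kcal/day

1659.76 kcal/day


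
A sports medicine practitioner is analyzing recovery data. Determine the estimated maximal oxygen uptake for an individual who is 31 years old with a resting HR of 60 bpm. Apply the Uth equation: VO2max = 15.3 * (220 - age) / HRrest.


HRmax = 220 - 31 = 189
VO2max = 15.3 * (189 / 60)
= 15.3 * 3.15
= 48.2 mL/kg/min

48.2 mL/kg/min


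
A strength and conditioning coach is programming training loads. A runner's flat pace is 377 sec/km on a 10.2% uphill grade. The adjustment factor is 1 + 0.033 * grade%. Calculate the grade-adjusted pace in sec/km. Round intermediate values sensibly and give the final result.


Factor = 1 + 0.033 * 10.2 = 1.3366
Adjusted pace = 377 * 1.3366
= 503.9 sec/km

503.9 s/km


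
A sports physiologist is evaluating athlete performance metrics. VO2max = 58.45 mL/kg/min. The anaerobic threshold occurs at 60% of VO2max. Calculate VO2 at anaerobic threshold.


AT fraction = 60 / 100 = 0.6
AT VO2 = 58.45 * 0.6
= 35.07 mL/kg/min

35.07 mL/kg/min


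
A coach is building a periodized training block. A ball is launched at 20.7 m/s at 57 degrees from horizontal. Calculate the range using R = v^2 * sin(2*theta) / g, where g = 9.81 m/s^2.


sin(2 * 57) = sin(114) = 0.913545
v^2 = 20.7^2 = 428.49
R = 428.49 * 0.913545 / 9.81
= 39.903 m

39.903 m


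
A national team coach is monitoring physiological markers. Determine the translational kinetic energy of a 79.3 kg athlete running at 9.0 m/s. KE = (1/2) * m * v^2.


KE = 0.5 * m * v^2
= 0.5 * 79.3 * 9.0^2
= 0.5 * 79.3 * 81.0
= 3211.65 J

3211.65 J


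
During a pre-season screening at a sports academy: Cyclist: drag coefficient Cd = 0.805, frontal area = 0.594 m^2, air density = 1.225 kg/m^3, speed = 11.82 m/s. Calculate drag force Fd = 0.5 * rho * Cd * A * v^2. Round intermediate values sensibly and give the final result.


v^2 = 11.82^2 = 139.7124
Fd = 0.5 * 1.225 * 0.805 * 0.594 * 139.7124
= 40.919 N

40.919 N


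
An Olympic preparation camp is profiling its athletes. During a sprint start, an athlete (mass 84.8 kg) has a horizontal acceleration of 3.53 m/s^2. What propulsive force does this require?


Propulsive force = mass * acceleration
= 84.8 kg * 3.53 m/s^2
= 299.34 N

299.34 N


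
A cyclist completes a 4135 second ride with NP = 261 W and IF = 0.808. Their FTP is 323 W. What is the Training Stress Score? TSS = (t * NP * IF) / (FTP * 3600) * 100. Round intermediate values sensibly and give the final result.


t * NP * IF = 4135 * 261 * 0.808 = 872021.88
FTP * 3600 = 1162800
TSS = (872021.88 / 1162800) * 100 = 74.99

74.99 TSS


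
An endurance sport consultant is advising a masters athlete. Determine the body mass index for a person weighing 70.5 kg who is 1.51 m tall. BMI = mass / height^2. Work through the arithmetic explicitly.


BMI = mass / height^2
= 70.5 / 1.51^2
= 70.5 / 2.2801
= 30.92 kg/m^2

30.92 kg/m^2


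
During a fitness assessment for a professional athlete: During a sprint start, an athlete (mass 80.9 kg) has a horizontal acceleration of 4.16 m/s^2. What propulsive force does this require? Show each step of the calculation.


Propulsive force = mass * acceleration
= 80.9 kg * 4.16 m/s^2
= 336.54 N

336.54 N


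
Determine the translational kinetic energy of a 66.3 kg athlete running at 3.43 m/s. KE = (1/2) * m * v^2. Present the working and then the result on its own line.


KE = 0.5 * m * v^2
= 0.5 * 66.3 * 3.43^2
= 0.5 * 66.3 * 11.7649
= 390.01 J

390.01 J


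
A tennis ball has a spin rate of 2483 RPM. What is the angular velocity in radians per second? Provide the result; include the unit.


Convert RPM to rad/s: multiply by 2*pi and divide by 60
omega = 2483 * 2 * pi / 60
= 260.019 rad/s

260.019 rad/s


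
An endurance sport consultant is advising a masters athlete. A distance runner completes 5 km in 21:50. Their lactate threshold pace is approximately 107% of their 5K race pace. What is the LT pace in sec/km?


Convert to seconds: 21 min 50 s = 1310 s
Pace per km = 1310 / 5 = 262.0 s/km
LT pace = 262.0 * 1.07 = 280.34 s/km

280.34 s/km


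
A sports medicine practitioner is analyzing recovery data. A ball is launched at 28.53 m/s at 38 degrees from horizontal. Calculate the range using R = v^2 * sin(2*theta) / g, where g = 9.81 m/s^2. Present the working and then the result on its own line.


sin(2 * 38) = sin(76) = 0.970296
v^2 = 28.53^2 = 813.9609
R = 813.9609 * 0.970296 / 9.81
= 80.508 m

80.508 m


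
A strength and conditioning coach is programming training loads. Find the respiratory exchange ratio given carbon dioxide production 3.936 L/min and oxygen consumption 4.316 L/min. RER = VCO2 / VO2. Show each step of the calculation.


VCO2 = 3.936 L/min
VO2 = 4.316 L/min
RER = 3.936 / 4.316 = 0.912

0.912


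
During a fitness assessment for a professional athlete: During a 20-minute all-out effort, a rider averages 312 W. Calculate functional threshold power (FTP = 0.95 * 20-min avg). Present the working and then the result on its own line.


FTP = 0.95 * 312
= 296.4 W

296.4 W


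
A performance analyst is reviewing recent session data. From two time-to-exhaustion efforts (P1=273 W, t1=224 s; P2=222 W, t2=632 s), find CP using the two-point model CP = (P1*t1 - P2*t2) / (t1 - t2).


Work in trial 1 = 61152 J
Work in trial 2 = 140304 J
Delta work = -79152 J
Delta time = -408 s
CP = -79152 / -408 = 194.0 W

194.0 W


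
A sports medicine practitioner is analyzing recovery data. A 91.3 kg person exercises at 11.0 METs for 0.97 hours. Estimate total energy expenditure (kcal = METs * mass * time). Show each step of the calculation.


Energy = METs * mass(kg) * time(h)
= 11.0 * 91.3 * 0.97
= 974.17 kcal

974.17 kcal


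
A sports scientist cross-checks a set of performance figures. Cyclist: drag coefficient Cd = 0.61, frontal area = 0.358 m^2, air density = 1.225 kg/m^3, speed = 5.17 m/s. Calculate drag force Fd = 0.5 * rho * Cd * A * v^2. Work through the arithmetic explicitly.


v^2 = 5.17^2 = 26.7289
Fd = 0.5 * 1.225 * 0.61 * 0.358 * 26.7289
= 3.575 N

3.575 N


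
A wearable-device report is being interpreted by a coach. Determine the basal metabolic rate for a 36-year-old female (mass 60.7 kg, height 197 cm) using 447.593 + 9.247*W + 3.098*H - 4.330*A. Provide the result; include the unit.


BMR = 447.593 + 9.247*60.7 + 3.098*197 - 4.330*36
= 1463.31 kcal/day

1463.31 kcal/day


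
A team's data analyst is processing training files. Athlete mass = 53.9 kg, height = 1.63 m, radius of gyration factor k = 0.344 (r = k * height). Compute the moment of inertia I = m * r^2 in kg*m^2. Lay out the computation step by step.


r = k * height = 0.344 * 1.63 = 0.56072 m
r^2 = 0.56072^2 = 0.314407
I = 53.9 * 0.314407 = 16.947 kg*m^2

16.947 kg*m^2


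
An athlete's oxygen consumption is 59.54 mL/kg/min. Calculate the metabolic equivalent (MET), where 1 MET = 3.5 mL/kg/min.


MET = VO2 / 3.5
= 59.54 / 3.5
= 17.01 METs

17.01 METs


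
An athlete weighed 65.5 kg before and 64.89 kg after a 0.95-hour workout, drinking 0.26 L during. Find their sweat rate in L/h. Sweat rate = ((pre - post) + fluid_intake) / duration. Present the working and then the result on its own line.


Body mass change = 0.61 kg
Total sweat loss = 0.61 + 0.26 = 0.87 L
Rate = 0.87 / 0.95 = 0.916 L/h

0.916 L/h


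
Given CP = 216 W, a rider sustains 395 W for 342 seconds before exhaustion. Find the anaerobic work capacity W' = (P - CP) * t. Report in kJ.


Excess power = 395 - 216 = 179 W
Work above CP = 179 * 342 = 61218 J
W' = 61.218 kJ

61.218 kJ


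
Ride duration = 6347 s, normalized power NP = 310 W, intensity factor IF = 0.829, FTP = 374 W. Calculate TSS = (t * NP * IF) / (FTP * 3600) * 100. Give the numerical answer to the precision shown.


Numerator = 6347 * 310 * 0.829 = 1631115.53
Denominator = 374 * 3600 = 1346400
TSS = 1631115.53 / 1346400 * 100
= 121.15

121.15 TSS


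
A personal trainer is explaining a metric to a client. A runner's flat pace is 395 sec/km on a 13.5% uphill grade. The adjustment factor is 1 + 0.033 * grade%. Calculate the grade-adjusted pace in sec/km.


Factor = 1 + 0.033 * 13.5 = 1.4455
Adjusted pace = 395 * 1.4455
= 570.97 sec/km

570.97 s/km


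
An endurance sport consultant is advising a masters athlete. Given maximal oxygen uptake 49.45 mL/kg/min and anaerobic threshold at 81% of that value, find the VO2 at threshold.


Percentage as decimal = 0.81
VO2 at AT = 49.45 * 0.81 = 40.05 mL/kg/min

40.05 mL/kg/min


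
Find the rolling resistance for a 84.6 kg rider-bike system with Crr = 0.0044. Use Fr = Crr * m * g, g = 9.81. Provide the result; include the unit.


m * g = 84.6 * 9.81 = 829.926 N
Fr = 0.0044 * 829.926 = 3.652 N

3.652 N


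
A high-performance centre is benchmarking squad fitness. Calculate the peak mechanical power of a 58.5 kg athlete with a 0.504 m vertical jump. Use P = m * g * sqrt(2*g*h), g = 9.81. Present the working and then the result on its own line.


First, sqrt(2gh) = sqrt(2 * 9.81 * 0.504)
= sqrt(9.88848) = 3.144595 m/s
Power = 58.5 * 9.81 * 3.144595 = 1804.64 W

1804.64 W


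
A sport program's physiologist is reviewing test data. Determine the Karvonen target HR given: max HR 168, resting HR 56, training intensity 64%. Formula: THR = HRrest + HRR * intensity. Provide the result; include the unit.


HRR = HRmax - HRrest = 168 - 56 = 112
THR = 56 + 112 * 0.64
= 127.68 bpm

127.68 bpm


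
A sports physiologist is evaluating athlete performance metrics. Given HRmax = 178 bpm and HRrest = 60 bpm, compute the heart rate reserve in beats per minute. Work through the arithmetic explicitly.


Heart rate reserve = maximum HR minus resting HR
HRR = 178 - 60 = 118 bpm

118 bpm


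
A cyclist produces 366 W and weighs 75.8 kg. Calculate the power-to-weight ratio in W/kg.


P/W = power / mass
= 366 / 75.8
= 4.828 W/kg

4.828 W/kg


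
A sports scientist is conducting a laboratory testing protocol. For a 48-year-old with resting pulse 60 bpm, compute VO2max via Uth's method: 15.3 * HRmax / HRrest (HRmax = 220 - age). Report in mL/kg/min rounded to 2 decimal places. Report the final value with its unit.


Step 1: HRmax = 220 - 48 = 172 bpm
Step 2: Ratio = 172 / 60 = 2.8667
Step 3: VO2max = 15.3 * 2.8667 = 43.86 mL/kg/min

43.86 mL/kg/min


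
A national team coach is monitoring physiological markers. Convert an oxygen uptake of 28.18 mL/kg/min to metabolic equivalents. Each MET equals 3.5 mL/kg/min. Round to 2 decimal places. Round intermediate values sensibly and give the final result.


One MET = 3.5 mL/kg/min
Number of METs = 28.18 / 3.5
= 8.05 METs

8.05 METs


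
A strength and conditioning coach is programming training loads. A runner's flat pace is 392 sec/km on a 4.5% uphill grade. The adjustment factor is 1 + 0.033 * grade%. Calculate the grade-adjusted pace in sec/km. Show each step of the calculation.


Factor = 1 + 0.033 * 4.5 = 1.1485
Adjusted pace = 392 * 1.1485
= 450.21 sec/km

450.21 s/km


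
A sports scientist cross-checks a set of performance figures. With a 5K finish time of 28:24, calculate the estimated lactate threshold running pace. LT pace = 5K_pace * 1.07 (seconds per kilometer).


Race duration = 1704 s for 5 km
Average pace = 1704 / 5 = 340.8 s/km
LT pace = 340.8 * 1.07
= 364.66 s/km

364.66 s/km


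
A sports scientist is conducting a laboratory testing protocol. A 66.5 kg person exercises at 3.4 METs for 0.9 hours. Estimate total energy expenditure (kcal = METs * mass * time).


Energy = METs * mass(kg) * time(h)
= 3.4 * 66.5 * 0.9
= 203.49 kcal

203.49 kcal


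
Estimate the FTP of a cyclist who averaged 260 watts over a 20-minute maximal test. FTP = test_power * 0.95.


FTP = 260 * 0.95 = 247.0 W

247.0 W


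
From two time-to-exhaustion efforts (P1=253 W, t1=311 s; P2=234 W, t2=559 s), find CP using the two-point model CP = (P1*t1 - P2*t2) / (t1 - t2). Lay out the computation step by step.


Work in trial 1 = 78683 J
Work in trial 2 = 130806 J
Delta work = -52123 J
Delta time = -248 s
CP = -52123 / -248 = 210.17 W

210.17 W


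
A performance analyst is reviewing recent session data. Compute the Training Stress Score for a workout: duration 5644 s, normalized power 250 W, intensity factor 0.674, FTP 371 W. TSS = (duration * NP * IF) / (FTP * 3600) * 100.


Product = 5644 * 250 * 0.674 = 951014.0
Base = 371 * 3600 = 1335600
TSS = 951014.0 / 1335600 * 100 = 71.21

71.21 TSS


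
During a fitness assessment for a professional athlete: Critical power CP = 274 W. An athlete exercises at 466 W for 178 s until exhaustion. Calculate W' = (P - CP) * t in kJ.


P - CP = 466 - 274 = 192 W
W' = 192 * 178 = 34176 J
= 34176 / 1000 = 34.176 kJ

34.176 kJ


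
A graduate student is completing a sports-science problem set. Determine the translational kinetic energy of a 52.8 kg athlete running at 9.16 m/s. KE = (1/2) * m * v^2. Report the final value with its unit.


KE = 0.5 * m * v^2
= 0.5 * 52.8 * 9.16^2
= 0.5 * 52.8 * 83.9056
= 2215.11 J

2215.11 J


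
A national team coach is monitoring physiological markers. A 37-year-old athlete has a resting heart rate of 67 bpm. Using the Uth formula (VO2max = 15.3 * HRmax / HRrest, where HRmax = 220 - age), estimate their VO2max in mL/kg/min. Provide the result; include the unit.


HRmax = 220 - 37 = 183 bpm
Ratio = HRmax / HRrest = 183 / 67 = 2.7313
VO2max = 15.3 * 2.7313 = 41.79 mL/kg/min

41.79 mL/kg/min


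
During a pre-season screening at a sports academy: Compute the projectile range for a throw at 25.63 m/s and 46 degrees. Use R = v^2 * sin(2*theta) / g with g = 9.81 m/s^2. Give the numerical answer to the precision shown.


Two times the angle = 92 degrees
sin(92) = 0.999391
R = 656.8969 * 0.999391 / 9.81 = 66.921 m

66.921 m


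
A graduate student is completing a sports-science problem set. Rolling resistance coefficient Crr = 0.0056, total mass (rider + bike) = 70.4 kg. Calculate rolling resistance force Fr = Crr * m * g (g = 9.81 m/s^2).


Fr = Crr * m * g
= 0.0056 * 70.4 * 9.81
= 3.867 N

3.867 N


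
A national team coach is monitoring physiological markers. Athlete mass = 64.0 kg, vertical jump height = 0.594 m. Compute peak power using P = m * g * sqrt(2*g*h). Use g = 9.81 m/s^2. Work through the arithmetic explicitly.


sqrt(2 * 9.81 * 0.594) = sqrt(11.65428) = 3.413837 m/s
P = 64.0 * 9.81 * 3.413837
= 2143.34 W

2143.34 W


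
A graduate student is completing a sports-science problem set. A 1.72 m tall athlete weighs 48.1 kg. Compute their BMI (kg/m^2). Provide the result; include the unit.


height^2 = 2.9584 m^2
BMI = 48.1 / 2.9584 = 16.26 kg/m^2

16.26 kg/m^2


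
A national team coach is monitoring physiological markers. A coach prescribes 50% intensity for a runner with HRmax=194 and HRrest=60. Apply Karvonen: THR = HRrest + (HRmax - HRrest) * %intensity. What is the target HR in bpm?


Heart rate reserve = 194 - 60 = 134
Intensity fraction = 50 / 100 = 0.5
THR = 60 + 134 * 0.5 = 127.0 bpm

127.0 bpm


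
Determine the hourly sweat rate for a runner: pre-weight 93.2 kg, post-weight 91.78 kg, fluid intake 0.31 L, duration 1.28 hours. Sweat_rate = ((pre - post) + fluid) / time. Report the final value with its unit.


Mass lost = 93.2 - 91.78 = 1.42 kg
Add fluid consumed: 1.42 + 0.31 = 1.73 L total sweat
Sweat rate = 1.73 / 1.28 = 1.352 L/h

1.352 L/h


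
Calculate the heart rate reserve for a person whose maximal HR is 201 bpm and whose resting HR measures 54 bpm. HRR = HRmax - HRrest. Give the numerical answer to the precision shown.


HRmax = 201 bpm
HRrest = 54 bpm
HRR = 201 - 54 = 147 bpm

147 bpm


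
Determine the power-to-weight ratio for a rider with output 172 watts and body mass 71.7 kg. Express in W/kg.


P/W = 172 / 71.7 = 2.399 W/kg

2.399 W/kg


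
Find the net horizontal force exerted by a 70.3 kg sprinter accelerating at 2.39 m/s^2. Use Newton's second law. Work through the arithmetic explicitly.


Newton's second law: F = m * a
F = 70.3 * 2.39 = 168.02 N

168.02 N


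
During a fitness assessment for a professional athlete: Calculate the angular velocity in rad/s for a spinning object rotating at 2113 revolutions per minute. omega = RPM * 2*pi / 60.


omega = RPM * 2*pi / 60
= 2113 * 6.28318531 / 60
= 221.273 rad/s

221.273 rad/s


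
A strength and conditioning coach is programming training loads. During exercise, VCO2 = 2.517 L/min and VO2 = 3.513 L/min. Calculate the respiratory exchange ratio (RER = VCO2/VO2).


RER = VCO2 / VO2
= 2.517 / 3.513
= 0.7165

0.7165


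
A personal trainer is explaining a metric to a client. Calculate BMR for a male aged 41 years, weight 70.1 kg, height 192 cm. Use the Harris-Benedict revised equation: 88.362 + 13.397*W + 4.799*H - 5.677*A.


Substituting values:
W term = 13.397 * 70.1 = 939.1297
H term = 4.799 * 192 = 921.408
A term = 5.677 * 41 = 232.757
BMR = 1716.14 kcal/day

1716.14 kcal/day


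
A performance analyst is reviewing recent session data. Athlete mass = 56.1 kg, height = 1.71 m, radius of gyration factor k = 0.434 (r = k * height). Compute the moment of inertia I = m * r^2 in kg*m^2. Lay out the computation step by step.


r = k * height = 0.434 * 1.71 = 0.74214 m
r^2 = 0.74214^2 = 0.550772
I = 56.1 * 0.550772 = 30.898 kg*m^2

30.898 kg*m^2


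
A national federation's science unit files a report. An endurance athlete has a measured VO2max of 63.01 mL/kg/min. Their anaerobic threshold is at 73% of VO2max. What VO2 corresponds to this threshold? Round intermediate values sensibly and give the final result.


Anaerobic threshold VO2 = VO2max * 73%
= 63.01 * 0.73
= 46.0 mL/kg/min

46.0 mL/kg/min


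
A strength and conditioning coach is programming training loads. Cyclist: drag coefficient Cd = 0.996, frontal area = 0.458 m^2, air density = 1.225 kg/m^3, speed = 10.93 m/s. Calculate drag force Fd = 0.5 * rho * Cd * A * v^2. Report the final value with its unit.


v^2 = 10.93^2 = 119.4649
Fd = 0.5 * 1.225 * 0.996 * 0.458 * 119.4649
= 33.379 N

33.379 N


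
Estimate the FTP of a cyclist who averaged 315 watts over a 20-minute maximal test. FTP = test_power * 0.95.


FTP = 315 * 0.95 = 299.25 W

299.25 W
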